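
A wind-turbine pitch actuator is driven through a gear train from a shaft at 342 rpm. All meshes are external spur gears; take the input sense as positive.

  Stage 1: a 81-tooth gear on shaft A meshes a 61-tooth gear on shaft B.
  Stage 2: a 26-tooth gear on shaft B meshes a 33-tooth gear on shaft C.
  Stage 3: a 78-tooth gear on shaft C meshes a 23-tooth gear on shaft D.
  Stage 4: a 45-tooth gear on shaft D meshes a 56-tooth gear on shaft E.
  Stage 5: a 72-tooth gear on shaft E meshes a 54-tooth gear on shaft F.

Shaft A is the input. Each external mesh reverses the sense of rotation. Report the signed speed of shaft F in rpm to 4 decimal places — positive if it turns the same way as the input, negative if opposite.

Stage 1 [81T→61T]: ω = 342.0000×81/61 = 454.1311 rpm, dir flips to −; running = −454.1311
Stage 2 [26T→33T]: ω = 454.1311×26/33 = 357.8003 rpm, dir flips to +; running = +357.8003
Stage 3 [78T→23T]: ω = 357.8003×78/23 = 1213.4097 rpm, dir flips to −; running = −1213.4097
Stage 4 [45T→56T]: ω = 1213.4097×45/56 = 975.0614 rpm, dir flips to +; running = +975.0614
Stage 5 [72T→54T]: ω = 975.0614×72/54 = 1300.0818 rpm, dir flips to −; running = −1300.0818

-1300.0818 rpm (opposite to input, |ω| = 1300.0818 rpm)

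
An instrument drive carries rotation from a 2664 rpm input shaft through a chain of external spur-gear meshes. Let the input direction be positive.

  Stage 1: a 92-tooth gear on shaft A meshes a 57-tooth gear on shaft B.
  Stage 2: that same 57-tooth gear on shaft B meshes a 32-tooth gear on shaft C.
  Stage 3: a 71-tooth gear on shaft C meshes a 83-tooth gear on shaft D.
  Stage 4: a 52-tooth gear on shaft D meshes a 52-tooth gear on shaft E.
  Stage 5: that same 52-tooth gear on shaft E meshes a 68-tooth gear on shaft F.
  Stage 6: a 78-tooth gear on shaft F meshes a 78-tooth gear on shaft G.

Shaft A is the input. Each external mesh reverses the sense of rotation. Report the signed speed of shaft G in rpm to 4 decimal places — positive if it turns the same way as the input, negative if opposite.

+5010.1042 rpm (same as input, |ω| = 5010.1042 rpm)

Stage 1 [92T→57T]: ω = 2664.0000×92/57 = 4299.7895 rpm, dir flips to −; running = −4299.7895
Stage 2 [57T→32T]: ω = 4299.7895×57/32 = 7659.0000 rpm, dir flips to +; running = +7659.0000
Stage 3 [71T→83T]: ω = 7659.0000×71/83 = 6551.6747 rpm, dir flips to −; running = −6551.6747
Stage 4 [52T→52T]: ω = 6551.6747×52/52 = 6551.6747 rpm, dir flips to +; running = +6551.6747
Stage 5 [52T→68T]: ω = 6551.6747×52/68 = 5010.1042 rpm, dir flips to −; running = −5010.1042
Stage 6 [78T→78T]: ω = 5010.1042×78/78 = 5010.1042 rpm, dir flips to +; running = +5010.1042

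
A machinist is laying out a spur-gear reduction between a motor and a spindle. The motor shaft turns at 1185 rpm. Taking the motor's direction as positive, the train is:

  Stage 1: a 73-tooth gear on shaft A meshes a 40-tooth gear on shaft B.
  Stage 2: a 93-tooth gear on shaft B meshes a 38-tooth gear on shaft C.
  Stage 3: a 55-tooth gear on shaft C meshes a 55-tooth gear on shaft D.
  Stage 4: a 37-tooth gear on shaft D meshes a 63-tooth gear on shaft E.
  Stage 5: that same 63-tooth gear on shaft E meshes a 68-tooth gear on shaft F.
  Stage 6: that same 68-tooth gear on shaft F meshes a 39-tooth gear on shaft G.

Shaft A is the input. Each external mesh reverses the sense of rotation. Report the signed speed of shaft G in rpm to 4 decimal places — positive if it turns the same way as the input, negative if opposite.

+5021.3176 rpm (same as input, |ω| = 5021.3176 rpm)

Stage 1 [73T→40T]: ω = 1185.0000×73/40 = 2162.6250 rpm, dir flips to −; running = −2162.6250
Stage 2 [93T→38T]: ω = 2162.6250×93/38 = 5292.7401 rpm, dir flips to +; running = +5292.7401
Stage 3 [55T→55T]: ω = 5292.7401×55/55 = 5292.7401 rpm, dir flips to −; running = −5292.7401
Stage 4 [37T→63T]: ω = 5292.7401×37/63 = 3108.4347 rpm, dir flips to +; running = +3108.4347
Stage 5 [63T→68T]: ω = 3108.4347×63/68 = 2879.8733 rpm, dir flips to −; running = −2879.8733
Stage 6 [68T→39T]: ω = 2879.8733×68/39 = 5021.3176 rpm, dir flips to +; running = +5021.3176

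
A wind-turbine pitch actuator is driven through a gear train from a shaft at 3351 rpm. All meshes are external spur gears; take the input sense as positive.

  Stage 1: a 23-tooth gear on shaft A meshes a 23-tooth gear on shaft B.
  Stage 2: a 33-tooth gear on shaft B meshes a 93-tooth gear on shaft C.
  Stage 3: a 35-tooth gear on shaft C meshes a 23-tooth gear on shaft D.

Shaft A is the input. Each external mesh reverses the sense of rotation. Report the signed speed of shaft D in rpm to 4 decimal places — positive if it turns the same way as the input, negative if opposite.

-1809.4460 rpm (opposite to input, |ω| = 1809.4460 rpm)

Stage 1 [23T→23T]: ω = 3351.0000×23/23 = 3351.0000 rpm, dir flips to −; running = −3351.0000
Stage 2 [33T→93T]: ω = 3351.0000×33/93 = 1189.0645 rpm, dir flips to +; running = +1189.0645
Stage 3 [35T→23T]: ω = 1189.0645×35/23 = 1809.4460 rpm, dir flips to −; running = −1809.4460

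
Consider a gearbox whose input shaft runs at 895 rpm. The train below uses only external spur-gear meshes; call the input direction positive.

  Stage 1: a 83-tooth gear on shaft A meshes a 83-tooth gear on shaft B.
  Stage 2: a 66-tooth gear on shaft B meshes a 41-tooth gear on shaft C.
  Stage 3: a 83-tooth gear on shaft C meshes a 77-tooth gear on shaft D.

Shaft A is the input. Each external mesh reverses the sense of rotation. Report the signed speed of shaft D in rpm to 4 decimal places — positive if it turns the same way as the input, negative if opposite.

-1552.9965 rpm (opposite to input, |ω| = 1552.9965 rpm)

Stage 1 [83T→83T]: ω = 895.0000×83/83 = 895.0000 rpm, dir flips to −; running = −895.0000
Stage 2 [66T→41T]: ω = 895.0000×66/41 = 1440.7317 rpm, dir flips to +; running = +1440.7317
Stage 3 [83T→77T]: ω = 1440.7317×83/77 = 1552.9965 rpm, dir flips to −; running = −1552.9965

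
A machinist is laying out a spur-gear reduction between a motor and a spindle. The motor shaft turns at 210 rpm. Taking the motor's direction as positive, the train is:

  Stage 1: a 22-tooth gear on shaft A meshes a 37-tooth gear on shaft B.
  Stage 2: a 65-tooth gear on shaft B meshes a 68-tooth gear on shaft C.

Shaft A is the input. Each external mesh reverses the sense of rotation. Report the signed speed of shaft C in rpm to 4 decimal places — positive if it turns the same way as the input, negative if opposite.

Stage 1 [22T→37T]: ω = 210.0000×22/37 = 124.8649 rpm, dir flips to −; running = −124.8649
Stage 2 [65T→68T]: ω = 124.8649×65/68 = 119.3561 rpm, dir flips to +; running = +119.3561

+119.3561 rpm (same as input, |ω| = 119.3561 rpm)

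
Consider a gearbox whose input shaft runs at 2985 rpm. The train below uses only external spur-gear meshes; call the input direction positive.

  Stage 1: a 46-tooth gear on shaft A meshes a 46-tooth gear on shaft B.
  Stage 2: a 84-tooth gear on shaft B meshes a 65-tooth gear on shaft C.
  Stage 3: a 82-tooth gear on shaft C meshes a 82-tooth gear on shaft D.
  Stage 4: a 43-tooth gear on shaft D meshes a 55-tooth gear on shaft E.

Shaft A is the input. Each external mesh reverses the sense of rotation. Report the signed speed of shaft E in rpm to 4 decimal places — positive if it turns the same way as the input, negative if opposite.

Stage 1 [46T→46T]: ω = 2985.0000×46/46 = 2985.0000 rpm, dir flips to −; running = −2985.0000
Stage 2 [84T→65T]: ω = 2985.0000×84/65 = 3857.5385 rpm, dir flips to +; running = +3857.5385
Stage 3 [82T→82T]: ω = 3857.5385×82/82 = 3857.5385 rpm, dir flips to −; running = −3857.5385
Stage 4 [43T→55T]: ω = 3857.5385×43/55 = 3015.8937 rpm, dir flips to +; running = +3015.8937

+3015.8937 rpm (same as input, |ω| = 3015.8937 rpm)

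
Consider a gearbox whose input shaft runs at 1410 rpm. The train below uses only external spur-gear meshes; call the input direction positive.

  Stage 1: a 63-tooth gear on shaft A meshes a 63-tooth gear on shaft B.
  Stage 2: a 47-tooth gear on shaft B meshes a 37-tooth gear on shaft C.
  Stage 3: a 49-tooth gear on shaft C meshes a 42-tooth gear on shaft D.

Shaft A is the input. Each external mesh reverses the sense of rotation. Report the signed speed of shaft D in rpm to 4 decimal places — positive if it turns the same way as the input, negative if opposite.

-2089.5946 rpm (opposite to input, |ω| = 2089.5946 rpm)

Stage 1 [63T→63T]: ω = 1410.0000×63/63 = 1410.0000 rpm, dir flips to −; running = −1410.0000
Stage 2 [47T→37T]: ω = 1410.0000×47/37 = 1791.0811 rpm, dir flips to +; running = +1791.0811
Stage 3 [49T→42T]: ω = 1791.0811×49/42 = 2089.5946 rpm, dir flips to −; running = −2089.5946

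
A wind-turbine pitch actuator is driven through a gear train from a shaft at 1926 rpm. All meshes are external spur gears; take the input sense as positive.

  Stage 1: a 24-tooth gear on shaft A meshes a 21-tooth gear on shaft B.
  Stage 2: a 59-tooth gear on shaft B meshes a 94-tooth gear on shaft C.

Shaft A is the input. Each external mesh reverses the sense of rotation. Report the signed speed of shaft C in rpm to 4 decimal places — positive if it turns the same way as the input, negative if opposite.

Stage 1 [24T→21T]: ω = 1926.0000×24/21 = 2201.1429 rpm, dir flips to −; running = −2201.1429
Stage 2 [59T→94T]: ω = 2201.1429×59/94 = 1381.5684 rpm, dir flips to +; running = +1381.5684

+1381.5684 rpm (same as input, |ω| = 1381.5684 rpm)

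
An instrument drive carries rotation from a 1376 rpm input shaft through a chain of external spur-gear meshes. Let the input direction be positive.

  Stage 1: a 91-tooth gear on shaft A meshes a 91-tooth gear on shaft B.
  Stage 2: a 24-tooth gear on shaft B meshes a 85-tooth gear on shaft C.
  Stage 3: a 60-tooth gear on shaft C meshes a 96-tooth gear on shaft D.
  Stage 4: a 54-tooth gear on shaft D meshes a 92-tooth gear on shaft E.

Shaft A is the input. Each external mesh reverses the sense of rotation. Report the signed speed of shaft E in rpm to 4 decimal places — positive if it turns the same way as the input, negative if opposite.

Stage 1 [91T→91T]: ω = 1376.0000×91/91 = 1376.0000 rpm, dir flips to −; running = −1376.0000
Stage 2 [24T→85T]: ω = 1376.0000×24/85 = 388.5176 rpm, dir flips to +; running = +388.5176
Stage 3 [60T→96T]: ω = 388.5176×60/96 = 242.8235 rpm, dir flips to −; running = −242.8235
Stage 4 [54T→92T]: ω = 242.8235×54/92 = 142.5269 rpm, dir flips to +; running = +142.5269

+142.5269 rpm (same as input, |ω| = 142.5269 rpm)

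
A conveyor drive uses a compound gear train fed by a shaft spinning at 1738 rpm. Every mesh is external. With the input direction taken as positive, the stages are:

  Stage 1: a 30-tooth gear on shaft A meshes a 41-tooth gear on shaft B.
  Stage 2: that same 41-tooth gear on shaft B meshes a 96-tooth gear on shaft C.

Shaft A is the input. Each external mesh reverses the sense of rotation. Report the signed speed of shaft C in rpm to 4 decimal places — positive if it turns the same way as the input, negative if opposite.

+543.1250 rpm (same as input, |ω| = 543.1250 rpm)

Stage 1 [30T→41T]: ω = 1738.0000×30/41 = 1271.7073 rpm, dir flips to −; running = −1271.7073
Stage 2 [41T→96T]: ω = 1271.7073×41/96 = 543.1250 rpm, dir flips to +; running = +543.1250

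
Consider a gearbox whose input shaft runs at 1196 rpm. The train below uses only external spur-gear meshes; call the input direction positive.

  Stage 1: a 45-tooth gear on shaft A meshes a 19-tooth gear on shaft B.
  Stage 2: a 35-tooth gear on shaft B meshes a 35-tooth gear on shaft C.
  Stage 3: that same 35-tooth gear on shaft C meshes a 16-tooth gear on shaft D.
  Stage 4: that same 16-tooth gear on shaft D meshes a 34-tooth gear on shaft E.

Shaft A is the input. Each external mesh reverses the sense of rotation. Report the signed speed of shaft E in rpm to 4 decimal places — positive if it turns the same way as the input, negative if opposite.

Stage 1 [45T→19T]: ω = 1196.0000×45/19 = 2832.6316 rpm, dir flips to −; running = −2832.6316
Stage 2 [35T→35T]: ω = 2832.6316×35/35 = 2832.6316 rpm, dir flips to +; running = +2832.6316
Stage 3 [35T→16T]: ω = 2832.6316×35/16 = 6196.3816 rpm, dir flips to −; running = −6196.3816
Stage 4 [16T→34T]: ω = 6196.3816×16/34 = 2915.9443 rpm, dir flips to +; running = +2915.9443

+2915.9443 rpm (same as input, |ω| = 2915.9443 rpm)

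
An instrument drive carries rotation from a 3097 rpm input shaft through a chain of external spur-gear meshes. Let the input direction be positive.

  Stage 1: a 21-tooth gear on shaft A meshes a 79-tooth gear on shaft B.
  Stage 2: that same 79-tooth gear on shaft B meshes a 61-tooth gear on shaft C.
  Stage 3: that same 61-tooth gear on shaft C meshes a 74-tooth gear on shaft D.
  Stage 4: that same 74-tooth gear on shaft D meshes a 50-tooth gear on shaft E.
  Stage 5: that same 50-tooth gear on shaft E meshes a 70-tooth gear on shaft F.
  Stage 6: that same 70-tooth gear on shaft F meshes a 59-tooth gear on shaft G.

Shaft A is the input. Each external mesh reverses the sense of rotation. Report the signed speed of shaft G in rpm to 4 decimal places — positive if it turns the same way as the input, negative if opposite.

+1102.3220 rpm (same as input, |ω| = 1102.3220 rpm)

Stage 1 [21T→79T]: ω = 3097.0000×21/79 = 823.2532 rpm, dir flips to −; running = −823.2532
Stage 2 [79T→61T]: ω = 823.2532×79/61 = 1066.1803 rpm, dir flips to +; running = +1066.1803
Stage 3 [61T→74T]: ω = 1066.1803×61/74 = 878.8784 rpm, dir flips to −; running = −878.8784
Stage 4 [74T→50T]: ω = 878.8784×74/50 = 1300.7400 rpm, dir flips to +; running = +1300.7400
Stage 5 [50T→70T]: ω = 1300.7400×50/70 = 929.1000 rpm, dir flips to −; running = −929.1000
Stage 6 [70T→59T]: ω = 929.1000×70/59 = 1102.3220 rpm, dir flips to +; running = +1102.3220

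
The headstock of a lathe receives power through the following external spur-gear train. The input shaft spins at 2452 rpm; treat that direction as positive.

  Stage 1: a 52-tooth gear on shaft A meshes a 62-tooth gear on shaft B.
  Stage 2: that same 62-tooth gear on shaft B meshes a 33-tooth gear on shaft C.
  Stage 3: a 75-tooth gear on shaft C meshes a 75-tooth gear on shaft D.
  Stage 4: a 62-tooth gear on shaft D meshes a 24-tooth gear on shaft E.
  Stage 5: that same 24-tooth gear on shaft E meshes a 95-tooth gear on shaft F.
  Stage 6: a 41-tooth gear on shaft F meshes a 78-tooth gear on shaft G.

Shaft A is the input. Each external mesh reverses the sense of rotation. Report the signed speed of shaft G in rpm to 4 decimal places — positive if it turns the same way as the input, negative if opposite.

+1325.4618 rpm (same as input, |ω| = 1325.4618 rpm)

Stage 1 [52T→62T]: ω = 2452.0000×52/62 = 2056.5161 rpm, dir flips to −; running = −2056.5161
Stage 2 [62T→33T]: ω = 2056.5161×62/33 = 3863.7576 rpm, dir flips to +; running = +3863.7576
Stage 3 [75T→75T]: ω = 3863.7576×75/75 = 3863.7576 rpm, dir flips to −; running = −3863.7576
Stage 4 [62T→24T]: ω = 3863.7576×62/24 = 9981.3737 rpm, dir flips to +; running = +9981.3737
Stage 5 [24T→95T]: ω = 9981.3737×24/95 = 2521.6102 rpm, dir flips to −; running = −2521.6102
Stage 6 [41T→78T]: ω = 2521.6102×41/78 = 1325.4618 rpm, dir flips to +; running = +1325.4618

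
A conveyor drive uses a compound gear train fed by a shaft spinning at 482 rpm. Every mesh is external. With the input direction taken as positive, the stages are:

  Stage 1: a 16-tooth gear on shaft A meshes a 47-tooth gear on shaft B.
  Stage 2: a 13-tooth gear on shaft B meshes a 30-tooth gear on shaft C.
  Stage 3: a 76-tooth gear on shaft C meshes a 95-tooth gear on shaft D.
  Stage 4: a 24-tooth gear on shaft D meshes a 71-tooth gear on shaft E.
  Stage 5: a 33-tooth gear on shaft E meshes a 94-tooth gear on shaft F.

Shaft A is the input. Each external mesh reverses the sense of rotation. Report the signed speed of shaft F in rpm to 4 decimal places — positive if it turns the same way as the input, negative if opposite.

-6.7503 rpm (opposite to input, |ω| = 6.7503 rpm)

Stage 1 [16T→47T]: ω = 482.0000×16/47 = 164.0851 rpm, dir flips to −; running = −164.0851
Stage 2 [13T→30T]: ω = 164.0851×13/30 = 71.1035 rpm, dir flips to +; running = +71.1035
Stage 3 [76T→95T]: ω = 71.1035×76/95 = 56.8828 rpm, dir flips to −; running = −56.8828
Stage 4 [24T→71T]: ω = 56.8828×24/71 = 19.2280 rpm, dir flips to +; running = +19.2280
Stage 5 [33T→94T]: ω = 19.2280×33/94 = 6.7503 rpm, dir flips to −; running = −6.7503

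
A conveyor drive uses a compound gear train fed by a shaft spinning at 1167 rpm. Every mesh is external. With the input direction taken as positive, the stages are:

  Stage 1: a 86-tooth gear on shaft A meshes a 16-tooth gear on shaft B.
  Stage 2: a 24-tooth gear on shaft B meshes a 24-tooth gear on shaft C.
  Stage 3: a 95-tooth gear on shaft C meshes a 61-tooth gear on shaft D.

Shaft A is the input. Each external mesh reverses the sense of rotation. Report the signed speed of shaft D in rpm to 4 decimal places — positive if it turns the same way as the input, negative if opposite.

Stage 1 [86T→16T]: ω = 1167.0000×86/16 = 6272.6250 rpm, dir flips to −; running = −6272.6250
Stage 2 [24T→24T]: ω = 6272.6250×24/24 = 6272.6250 rpm, dir flips to +; running = +6272.6250
Stage 3 [95T→61T]: ω = 6272.6250×95/61 = 9768.8422 rpm, dir flips to −; running = −9768.8422

-9768.8422 rpm (opposite to input, |ω| = 9768.8422 rpm)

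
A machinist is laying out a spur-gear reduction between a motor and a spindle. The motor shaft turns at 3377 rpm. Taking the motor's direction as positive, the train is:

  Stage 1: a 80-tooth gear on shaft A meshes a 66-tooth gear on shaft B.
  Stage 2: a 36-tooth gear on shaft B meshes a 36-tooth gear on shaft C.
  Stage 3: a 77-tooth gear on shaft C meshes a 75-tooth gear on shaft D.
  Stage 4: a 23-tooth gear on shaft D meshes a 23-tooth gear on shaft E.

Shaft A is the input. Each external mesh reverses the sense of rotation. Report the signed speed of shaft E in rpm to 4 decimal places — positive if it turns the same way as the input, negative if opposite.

+4202.4889 rpm (same as input, |ω| = 4202.4889 rpm)

Stage 1 [80T→66T]: ω = 3377.0000×80/66 = 4093.3333 rpm, dir flips to −; running = −4093.3333
Stage 2 [36T→36T]: ω = 4093.3333×36/36 = 4093.3333 rpm, dir flips to +; running = +4093.3333
Stage 3 [77T→75T]: ω = 4093.3333×77/75 = 4202.4889 rpm, dir flips to −; running = −4202.4889
Stage 4 [23T→23T]: ω = 4202.4889×23/23 = 4202.4889 rpm, dir flips to +; running = +4202.4889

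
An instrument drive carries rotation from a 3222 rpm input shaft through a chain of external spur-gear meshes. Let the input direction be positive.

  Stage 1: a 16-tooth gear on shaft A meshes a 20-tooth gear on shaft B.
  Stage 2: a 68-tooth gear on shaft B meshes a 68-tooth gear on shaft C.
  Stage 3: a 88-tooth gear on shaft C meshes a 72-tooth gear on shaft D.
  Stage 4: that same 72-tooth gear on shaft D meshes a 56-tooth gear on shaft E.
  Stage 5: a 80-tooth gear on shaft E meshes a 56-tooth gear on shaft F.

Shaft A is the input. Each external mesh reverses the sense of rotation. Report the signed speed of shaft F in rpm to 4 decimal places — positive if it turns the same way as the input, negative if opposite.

-5786.4490 rpm (opposite to input, |ω| = 5786.4490 rpm)

Stage 1 [16T→20T]: ω = 3222.0000×16/20 = 2577.6000 rpm, dir flips to −; running = −2577.6000
Stage 2 [68T→68T]: ω = 2577.6000×68/68 = 2577.6000 rpm, dir flips to +; running = +2577.6000
Stage 3 [88T→72T]: ω = 2577.6000×88/72 = 3150.4000 rpm, dir flips to −; running = −3150.4000
Stage 4 [72T→56T]: ω = 3150.4000×72/56 = 4050.5143 rpm, dir flips to +; running = +4050.5143
Stage 5 [80T→56T]: ω = 4050.5143×80/56 = 5786.4490 rpm, dir flips to −; running = −5786.4490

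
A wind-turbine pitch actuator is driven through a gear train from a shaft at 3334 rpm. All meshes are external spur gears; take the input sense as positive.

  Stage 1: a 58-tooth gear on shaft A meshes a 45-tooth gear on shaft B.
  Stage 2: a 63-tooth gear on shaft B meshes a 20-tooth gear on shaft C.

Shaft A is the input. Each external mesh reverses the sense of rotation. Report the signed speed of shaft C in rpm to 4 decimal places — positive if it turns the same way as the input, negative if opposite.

Stage 1 [58T→45T]: ω = 3334.0000×58/45 = 4297.1556 rpm, dir flips to −; running = −4297.1556
Stage 2 [63T→20T]: ω = 4297.1556×63/20 = 13536.0400 rpm, dir flips to +; running = +13536.0400

+13536.0400 rpm (same as input, |ω| = 13536.0400 rpm)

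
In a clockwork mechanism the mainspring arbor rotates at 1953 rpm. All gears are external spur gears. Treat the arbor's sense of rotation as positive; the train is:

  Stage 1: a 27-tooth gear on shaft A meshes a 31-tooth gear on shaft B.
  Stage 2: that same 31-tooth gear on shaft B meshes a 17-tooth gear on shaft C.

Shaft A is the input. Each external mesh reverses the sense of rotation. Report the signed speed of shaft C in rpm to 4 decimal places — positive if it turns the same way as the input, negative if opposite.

Stage 1 [27T→31T]: ω = 1953.0000×27/31 = 1701.0000 rpm, dir flips to −; running = −1701.0000
Stage 2 [31T→17T]: ω = 1701.0000×31/17 = 3101.8235 rpm, dir flips to +; running = +3101.8235

+3101.8235 rpm (same as input, |ω| = 3101.8235 rpm)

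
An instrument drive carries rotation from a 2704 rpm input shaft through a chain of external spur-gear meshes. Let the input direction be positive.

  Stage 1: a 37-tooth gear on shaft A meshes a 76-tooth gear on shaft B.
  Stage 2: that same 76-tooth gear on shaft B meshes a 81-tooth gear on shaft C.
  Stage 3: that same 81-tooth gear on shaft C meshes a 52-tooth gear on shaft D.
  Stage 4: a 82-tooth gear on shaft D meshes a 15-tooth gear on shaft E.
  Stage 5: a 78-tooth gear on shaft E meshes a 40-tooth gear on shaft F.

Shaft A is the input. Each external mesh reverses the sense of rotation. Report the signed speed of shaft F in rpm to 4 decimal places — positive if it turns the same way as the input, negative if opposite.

Stage 1 [37T→76T]: ω = 2704.0000×37/76 = 1316.4211 rpm, dir flips to −; running = −1316.4211
Stage 2 [76T→81T]: ω = 1316.4211×76/81 = 1235.1605 rpm, dir flips to +; running = +1235.1605
Stage 3 [81T→52T]: ω = 1235.1605×81/52 = 1924.0000 rpm, dir flips to −; running = −1924.0000
Stage 4 [82T→15T]: ω = 1924.0000×82/15 = 10517.8667 rpm, dir flips to +; running = +10517.8667
Stage 5 [78T→40T]: ω = 10517.8667×78/40 = 20509.8400 rpm, dir flips to −; running = −20509.8400

-20509.8400 rpm (opposite to input, |ω| = 20509.8400 rpm)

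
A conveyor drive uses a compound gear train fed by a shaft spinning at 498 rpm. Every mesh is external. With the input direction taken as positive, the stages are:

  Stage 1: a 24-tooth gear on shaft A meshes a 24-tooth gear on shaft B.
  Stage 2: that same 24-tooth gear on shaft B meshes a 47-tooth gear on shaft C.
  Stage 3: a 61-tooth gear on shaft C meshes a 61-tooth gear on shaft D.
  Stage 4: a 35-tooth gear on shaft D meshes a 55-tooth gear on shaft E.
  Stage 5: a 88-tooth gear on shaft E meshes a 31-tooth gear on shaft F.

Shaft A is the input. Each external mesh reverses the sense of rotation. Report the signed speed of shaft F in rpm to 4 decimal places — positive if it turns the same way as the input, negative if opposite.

-459.3768 rpm (opposite to input, |ω| = 459.3768 rpm)

Stage 1 [24T→24T]: ω = 498.0000×24/24 = 498.0000 rpm, dir flips to −; running = −498.0000
Stage 2 [24T→47T]: ω = 498.0000×24/47 = 254.2979 rpm, dir flips to +; running = +254.2979
Stage 3 [61T→61T]: ω = 254.2979×61/61 = 254.2979 rpm, dir flips to −; running = −254.2979
Stage 4 [35T→55T]: ω = 254.2979×35/55 = 161.8259 rpm, dir flips to +; running = +161.8259
Stage 5 [88T→31T]: ω = 161.8259×88/31 = 459.3768 rpm, dir flips to −; running = −459.3768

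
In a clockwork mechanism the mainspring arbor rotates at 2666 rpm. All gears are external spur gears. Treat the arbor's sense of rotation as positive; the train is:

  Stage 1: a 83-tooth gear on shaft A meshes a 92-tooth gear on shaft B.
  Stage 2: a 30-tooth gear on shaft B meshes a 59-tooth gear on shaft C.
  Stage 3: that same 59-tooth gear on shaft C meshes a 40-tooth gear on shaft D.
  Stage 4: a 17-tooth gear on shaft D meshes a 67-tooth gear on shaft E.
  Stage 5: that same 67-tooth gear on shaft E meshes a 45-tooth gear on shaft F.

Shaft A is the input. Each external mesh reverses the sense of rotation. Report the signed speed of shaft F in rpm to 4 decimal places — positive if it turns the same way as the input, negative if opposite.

Stage 1 [83T→92T]: ω = 2666.0000×83/92 = 2405.1957 rpm, dir flips to −; running = −2405.1957
Stage 2 [30T→59T]: ω = 2405.1957×30/59 = 1222.9808 rpm, dir flips to +; running = +1222.9808
Stage 3 [59T→40T]: ω = 1222.9808×59/40 = 1803.8967 rpm, dir flips to −; running = −1803.8967
Stage 4 [17T→67T]: ω = 1803.8967×17/67 = 457.7051 rpm, dir flips to +; running = +457.7051
Stage 5 [67T→45T]: ω = 457.7051×67/45 = 681.4721 rpm, dir flips to −; running = −681.4721

-681.4721 rpm (opposite to input, |ω| = 681.4721 rpm)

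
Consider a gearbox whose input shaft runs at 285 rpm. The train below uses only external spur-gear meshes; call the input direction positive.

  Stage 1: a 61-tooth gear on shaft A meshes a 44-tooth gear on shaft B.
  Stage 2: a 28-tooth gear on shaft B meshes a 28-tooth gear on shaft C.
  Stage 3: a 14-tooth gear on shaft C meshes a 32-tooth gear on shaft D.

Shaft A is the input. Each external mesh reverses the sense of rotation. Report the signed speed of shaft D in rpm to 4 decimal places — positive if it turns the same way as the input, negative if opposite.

Stage 1 [61T→44T]: ω = 285.0000×61/44 = 395.1136 rpm, dir flips to −; running = −395.1136
Stage 2 [28T→28T]: ω = 395.1136×28/28 = 395.1136 rpm, dir flips to +; running = +395.1136
Stage 3 [14T→32T]: ω = 395.1136×14/32 = 172.8622 rpm, dir flips to −; running = −172.8622

-172.8622 rpm (opposite to input, |ω| = 172.8622 rpm)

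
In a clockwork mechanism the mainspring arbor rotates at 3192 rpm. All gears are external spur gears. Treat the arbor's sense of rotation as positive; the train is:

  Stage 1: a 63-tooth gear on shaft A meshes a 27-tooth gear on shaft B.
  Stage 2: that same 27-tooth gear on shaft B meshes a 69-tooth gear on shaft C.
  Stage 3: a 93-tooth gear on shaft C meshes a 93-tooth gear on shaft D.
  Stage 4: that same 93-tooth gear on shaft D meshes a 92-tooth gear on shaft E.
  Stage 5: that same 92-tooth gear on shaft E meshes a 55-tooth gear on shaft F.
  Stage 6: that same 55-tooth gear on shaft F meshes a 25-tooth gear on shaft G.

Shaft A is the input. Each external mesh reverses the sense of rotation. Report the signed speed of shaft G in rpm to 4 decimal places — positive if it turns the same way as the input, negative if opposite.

+10841.6974 rpm (same as input, |ω| = 10841.6974 rpm)

Stage 1 [63T→27T]: ω = 3192.0000×63/27 = 7448.0000 rpm, dir flips to −; running = −7448.0000
Stage 2 [27T→69T]: ω = 7448.0000×27/69 = 2914.4348 rpm, dir flips to +; running = +2914.4348
Stage 3 [93T→93T]: ω = 2914.4348×93/93 = 2914.4348 rpm, dir flips to −; running = −2914.4348
Stage 4 [93T→92T]: ω = 2914.4348×93/92 = 2946.1134 rpm, dir flips to +; running = +2946.1134
Stage 5 [92T→55T]: ω = 2946.1134×92/55 = 4928.0443 rpm, dir flips to −; running = −4928.0443
Stage 6 [55T→25T]: ω = 4928.0443×55/25 = 10841.6974 rpm, dir flips to +; running = +10841.6974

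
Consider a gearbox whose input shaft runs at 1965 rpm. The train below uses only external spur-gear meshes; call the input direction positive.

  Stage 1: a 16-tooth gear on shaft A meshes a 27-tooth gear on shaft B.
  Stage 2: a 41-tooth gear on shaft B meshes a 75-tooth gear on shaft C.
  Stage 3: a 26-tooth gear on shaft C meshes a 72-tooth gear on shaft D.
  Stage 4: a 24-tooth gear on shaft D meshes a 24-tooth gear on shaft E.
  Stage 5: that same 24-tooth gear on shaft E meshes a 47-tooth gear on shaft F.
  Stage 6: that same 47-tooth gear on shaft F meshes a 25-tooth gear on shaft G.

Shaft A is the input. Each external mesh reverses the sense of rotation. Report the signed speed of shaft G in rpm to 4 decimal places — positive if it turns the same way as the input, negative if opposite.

+220.6752 rpm (same as input, |ω| = 220.6752 rpm)

Stage 1 [16T→27T]: ω = 1965.0000×16/27 = 1164.4444 rpm, dir flips to −; running = −1164.4444
Stage 2 [41T→75T]: ω = 1164.4444×41/75 = 636.5630 rpm, dir flips to +; running = +636.5630
Stage 3 [26T→72T]: ω = 636.5630×26/72 = 229.8700 rpm, dir flips to −; running = −229.8700
Stage 4 [24T→24T]: ω = 229.8700×24/24 = 229.8700 rpm, dir flips to +; running = +229.8700
Stage 5 [24T→47T]: ω = 229.8700×24/47 = 117.3804 rpm, dir flips to −; running = −117.3804
Stage 6 [47T→25T]: ω = 117.3804×47/25 = 220.6752 rpm, dir flips to +; running = +220.6752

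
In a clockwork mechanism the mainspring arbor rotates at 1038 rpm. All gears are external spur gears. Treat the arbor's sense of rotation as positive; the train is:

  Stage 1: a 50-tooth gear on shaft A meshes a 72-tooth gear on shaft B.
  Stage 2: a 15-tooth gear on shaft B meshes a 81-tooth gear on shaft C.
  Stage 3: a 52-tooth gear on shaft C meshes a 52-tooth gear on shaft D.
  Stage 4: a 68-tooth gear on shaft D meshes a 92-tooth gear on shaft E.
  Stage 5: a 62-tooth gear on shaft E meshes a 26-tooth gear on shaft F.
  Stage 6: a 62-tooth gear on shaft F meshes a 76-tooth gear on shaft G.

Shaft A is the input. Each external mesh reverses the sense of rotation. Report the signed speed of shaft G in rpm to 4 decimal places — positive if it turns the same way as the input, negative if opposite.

+191.9370 rpm (same as input, |ω| = 191.9370 rpm)

Stage 1 [50T→72T]: ω = 1038.0000×50/72 = 720.8333 rpm, dir flips to −; running = −720.8333
Stage 2 [15T→81T]: ω = 720.8333×15/81 = 133.4877 rpm, dir flips to +; running = +133.4877
Stage 3 [52T→52T]: ω = 133.4877×52/52 = 133.4877 rpm, dir flips to −; running = −133.4877
Stage 4 [68T→92T]: ω = 133.4877×68/92 = 98.6648 rpm, dir flips to +; running = +98.6648
Stage 5 [62T→26T]: ω = 98.6648×62/26 = 235.2776 rpm, dir flips to −; running = −235.2776
Stage 6 [62T→76T]: ω = 235.2776×62/76 = 191.9370 rpm, dir flips to +; running = +191.9370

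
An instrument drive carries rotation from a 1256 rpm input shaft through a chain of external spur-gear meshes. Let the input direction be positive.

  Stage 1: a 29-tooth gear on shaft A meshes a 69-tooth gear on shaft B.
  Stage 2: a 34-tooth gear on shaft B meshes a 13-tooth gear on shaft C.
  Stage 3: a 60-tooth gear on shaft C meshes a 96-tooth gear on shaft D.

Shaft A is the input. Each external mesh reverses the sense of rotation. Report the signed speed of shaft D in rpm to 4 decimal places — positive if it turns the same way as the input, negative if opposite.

Stage 1 [29T→69T]: ω = 1256.0000×29/69 = 527.8841 rpm, dir flips to −; running = −527.8841
Stage 2 [34T→13T]: ω = 527.8841×34/13 = 1380.6198 rpm, dir flips to +; running = +1380.6198
Stage 3 [60T→96T]: ω = 1380.6198×60/96 = 862.8874 rpm, dir flips to −; running = −862.8874

-862.8874 rpm (opposite to input, |ω| = 862.8874 rpm)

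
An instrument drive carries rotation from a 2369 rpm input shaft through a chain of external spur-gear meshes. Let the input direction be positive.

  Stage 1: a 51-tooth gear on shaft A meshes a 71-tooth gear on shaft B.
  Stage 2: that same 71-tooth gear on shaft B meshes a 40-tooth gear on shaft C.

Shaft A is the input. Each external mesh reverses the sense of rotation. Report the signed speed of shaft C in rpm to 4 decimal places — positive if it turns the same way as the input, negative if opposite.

Stage 1 [51T→71T]: ω = 2369.0000×51/71 = 1701.6761 rpm, dir flips to −; running = −1701.6761
Stage 2 [71T→40T]: ω = 1701.6761×71/40 = 3020.4750 rpm, dir flips to +; running = +3020.4750

+3020.4750 rpm (same as input, |ω| = 3020.4750 rpm)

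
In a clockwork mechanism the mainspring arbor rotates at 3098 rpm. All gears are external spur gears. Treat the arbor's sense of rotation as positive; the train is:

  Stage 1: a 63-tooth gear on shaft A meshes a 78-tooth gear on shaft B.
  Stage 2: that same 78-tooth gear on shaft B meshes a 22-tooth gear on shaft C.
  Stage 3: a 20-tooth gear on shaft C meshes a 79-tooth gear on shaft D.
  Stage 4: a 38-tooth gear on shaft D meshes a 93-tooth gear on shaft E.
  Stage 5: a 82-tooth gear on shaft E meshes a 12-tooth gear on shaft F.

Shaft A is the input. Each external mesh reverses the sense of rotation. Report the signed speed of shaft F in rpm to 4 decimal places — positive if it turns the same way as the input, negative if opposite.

Stage 1 [63T→78T]: ω = 3098.0000×63/78 = 2502.2308 rpm, dir flips to −; running = −2502.2308
Stage 2 [78T→22T]: ω = 2502.2308×78/22 = 8871.5455 rpm, dir flips to +; running = +8871.5455
Stage 3 [20T→79T]: ω = 8871.5455×20/79 = 2245.9609 rpm, dir flips to −; running = −2245.9609
Stage 4 [38T→93T]: ω = 2245.9609×38/93 = 917.7044 rpm, dir flips to +; running = +917.7044
Stage 5 [82T→12T]: ω = 917.7044×82/12 = 6270.9804 rpm, dir flips to −; running = −6270.9804

-6270.9804 rpm (opposite to input, |ω| = 6270.9804 rpm)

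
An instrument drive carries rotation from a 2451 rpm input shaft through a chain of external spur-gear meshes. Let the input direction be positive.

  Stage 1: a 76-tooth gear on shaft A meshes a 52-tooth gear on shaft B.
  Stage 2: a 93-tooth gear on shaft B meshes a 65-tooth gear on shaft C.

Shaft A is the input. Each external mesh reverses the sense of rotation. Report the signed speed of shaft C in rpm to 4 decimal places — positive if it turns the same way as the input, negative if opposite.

+5125.3456 rpm (same as input, |ω| = 5125.3456 rpm)

Stage 1 [76T→52T]: ω = 2451.0000×76/52 = 3582.2308 rpm, dir flips to −; running = −3582.2308
Stage 2 [93T→65T]: ω = 3582.2308×93/65 = 5125.3456 rpm, dir flips to +; running = +5125.3456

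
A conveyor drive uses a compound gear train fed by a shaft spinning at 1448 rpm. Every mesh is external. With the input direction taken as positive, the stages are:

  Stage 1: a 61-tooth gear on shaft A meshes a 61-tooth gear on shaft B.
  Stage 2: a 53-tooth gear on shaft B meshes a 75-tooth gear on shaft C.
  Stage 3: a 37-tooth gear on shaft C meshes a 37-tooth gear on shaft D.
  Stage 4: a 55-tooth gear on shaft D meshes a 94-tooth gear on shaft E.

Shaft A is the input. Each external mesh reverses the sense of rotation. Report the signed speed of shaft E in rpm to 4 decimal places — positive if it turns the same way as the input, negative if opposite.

Stage 1 [61T→61T]: ω = 1448.0000×61/61 = 1448.0000 rpm, dir flips to −; running = −1448.0000
Stage 2 [53T→75T]: ω = 1448.0000×53/75 = 1023.2533 rpm, dir flips to +; running = +1023.2533
Stage 3 [37T→37T]: ω = 1023.2533×37/37 = 1023.2533 rpm, dir flips to −; running = −1023.2533
Stage 4 [55T→94T]: ω = 1023.2533×55/94 = 598.7121 rpm, dir flips to +; running = +598.7121

+598.7121 rpm (same as input, |ω| = 598.7121 rpm)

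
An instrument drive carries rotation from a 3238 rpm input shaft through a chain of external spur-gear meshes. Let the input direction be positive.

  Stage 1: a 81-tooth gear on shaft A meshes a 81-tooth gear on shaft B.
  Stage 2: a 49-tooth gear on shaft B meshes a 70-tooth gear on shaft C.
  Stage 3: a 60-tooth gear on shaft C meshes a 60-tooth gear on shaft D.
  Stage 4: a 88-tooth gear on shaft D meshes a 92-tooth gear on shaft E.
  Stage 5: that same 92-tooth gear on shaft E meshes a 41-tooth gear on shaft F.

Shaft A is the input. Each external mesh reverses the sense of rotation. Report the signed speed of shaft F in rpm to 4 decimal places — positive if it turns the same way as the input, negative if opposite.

-4864.8976 rpm (opposite to input, |ω| = 4864.8976 rpm)

Stage 1 [81T→81T]: ω = 3238.0000×81/81 = 3238.0000 rpm, dir flips to −; running = −3238.0000
Stage 2 [49T→70T]: ω = 3238.0000×49/70 = 2266.6000 rpm, dir flips to +; running = +2266.6000
Stage 3 [60T→60T]: ω = 2266.6000×60/60 = 2266.6000 rpm, dir flips to −; running = −2266.6000
Stage 4 [88T→92T]: ω = 2266.6000×88/92 = 2168.0522 rpm, dir flips to +; running = +2168.0522
Stage 5 [92T→41T]: ω = 2168.0522×92/41 = 4864.8976 rpm, dir flips to −; running = −4864.8976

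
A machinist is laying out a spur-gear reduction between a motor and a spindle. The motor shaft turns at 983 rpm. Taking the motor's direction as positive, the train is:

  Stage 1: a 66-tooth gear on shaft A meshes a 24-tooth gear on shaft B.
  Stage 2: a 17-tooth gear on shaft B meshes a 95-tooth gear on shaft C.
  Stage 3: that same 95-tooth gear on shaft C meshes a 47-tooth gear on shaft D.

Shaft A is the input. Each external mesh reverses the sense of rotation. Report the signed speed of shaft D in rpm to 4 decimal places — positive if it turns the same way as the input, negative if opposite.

Stage 1 [66T→24T]: ω = 983.0000×66/24 = 2703.2500 rpm, dir flips to −; running = −2703.2500
Stage 2 [17T→95T]: ω = 2703.2500×17/95 = 483.7395 rpm, dir flips to +; running = +483.7395
Stage 3 [95T→47T]: ω = 483.7395×95/47 = 977.7713 rpm, dir flips to −; running = −977.7713

-977.7713 rpm (opposite to input, |ω| = 977.7713 rpm)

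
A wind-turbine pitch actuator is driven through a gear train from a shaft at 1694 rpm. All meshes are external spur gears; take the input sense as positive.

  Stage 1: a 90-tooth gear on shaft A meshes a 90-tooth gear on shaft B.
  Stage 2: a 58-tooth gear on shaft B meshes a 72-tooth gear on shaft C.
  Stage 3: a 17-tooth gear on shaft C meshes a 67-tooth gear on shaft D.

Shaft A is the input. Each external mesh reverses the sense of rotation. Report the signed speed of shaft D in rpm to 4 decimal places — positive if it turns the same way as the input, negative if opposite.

-346.2446 rpm (opposite to input, |ω| = 346.2446 rpm)

Stage 1 [90T→90T]: ω = 1694.0000×90/90 = 1694.0000 rpm, dir flips to −; running = −1694.0000
Stage 2 [58T→72T]: ω = 1694.0000×58/72 = 1364.6111 rpm, dir flips to +; running = +1364.6111
Stage 3 [17T→67T]: ω = 1364.6111×17/67 = 346.2446 rpm, dir flips to −; running = −346.2446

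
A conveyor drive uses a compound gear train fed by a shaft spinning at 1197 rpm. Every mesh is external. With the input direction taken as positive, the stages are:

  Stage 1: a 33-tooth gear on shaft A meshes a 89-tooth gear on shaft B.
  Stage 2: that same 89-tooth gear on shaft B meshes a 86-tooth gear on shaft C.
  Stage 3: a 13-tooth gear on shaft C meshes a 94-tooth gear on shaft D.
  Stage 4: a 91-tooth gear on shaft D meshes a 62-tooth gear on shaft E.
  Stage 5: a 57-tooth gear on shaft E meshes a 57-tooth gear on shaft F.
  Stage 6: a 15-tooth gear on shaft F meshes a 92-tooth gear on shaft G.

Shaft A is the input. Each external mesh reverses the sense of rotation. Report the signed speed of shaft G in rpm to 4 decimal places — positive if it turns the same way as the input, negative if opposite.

Stage 1 [33T→89T]: ω = 1197.0000×33/89 = 443.8315 rpm, dir flips to −; running = −443.8315
Stage 2 [89T→86T]: ω = 443.8315×89/86 = 459.3140 rpm, dir flips to +; running = +459.3140
Stage 3 [13T→94T]: ω = 459.3140×13/94 = 63.5221 rpm, dir flips to −; running = −63.5221
Stage 4 [91T→62T]: ω = 63.5221×91/62 = 93.2341 rpm, dir flips to +; running = +93.2341
Stage 5 [57T→57T]: ω = 93.2341×57/57 = 93.2341 rpm, dir flips to −; running = −93.2341
Stage 6 [15T→92T]: ω = 93.2341×15/92 = 15.2012 rpm, dir flips to +; running = +15.2012

+15.2012 rpm (same as input, |ω| = 15.2012 rpm)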